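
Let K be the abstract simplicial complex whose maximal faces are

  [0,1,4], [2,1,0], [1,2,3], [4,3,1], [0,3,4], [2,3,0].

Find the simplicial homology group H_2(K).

H_2 ≅ Z.

Fix the vertex order 0 < 1 < 2 < 3 < 4 and write every simplex with vertices in increasing order. Then dim K = 2 and the simplices of K are:

  0-simplices (5): [0], [1], [2], [3], [4]
  1-simplices (9): [0,1], [0,2], [0,3], [0,4], [1,2], [1,3], [1,4], [2,3], [3,4]
  2-simplices (6): [0,1,2], [0,1,4], [0,2,3], [0,3,4], [1,2,3], [1,3,4]

Hence C_0 ≅ Z^5, C_1 ≅ Z^9, C_2 ≅ Z^6.

The boundary map ∂_1: C_1 → C_0 maps an edge to its endpoints' difference, ∂[p,q] = q − p. For instance
  ∂[0,1] = [1] − [0].
This gives a 5×9 integer matrix of rank 4; reducing to Smith normal form yields diagonal entries (1,1,1,1).

The boundary map ∂_2: C_2 → C_1 sends each 2-simplex [p,q,r] to [q,r] − [p,r] + [p,q]. For instance
  ∂[0,1,4] = [1,4] − [0,4] + [0,1],
  ∂[1,3,4] = [3,4] − [1,4] + [1,3].
This gives a 9×6 integer matrix of rank 5; reducing to Smith normal form yields diagonal entries (1,1,1,1,1).

Computing H_k = (kernel of ∂_k) / (image of ∂_{k+1}):

  H_2: rank ker ∂_2 − rank ∂_3 = (6 − 5) − 0 = 1, and there is no ∂_3, so H_2 = Z.

(K is a triangulation of the 2-sphere S^2.)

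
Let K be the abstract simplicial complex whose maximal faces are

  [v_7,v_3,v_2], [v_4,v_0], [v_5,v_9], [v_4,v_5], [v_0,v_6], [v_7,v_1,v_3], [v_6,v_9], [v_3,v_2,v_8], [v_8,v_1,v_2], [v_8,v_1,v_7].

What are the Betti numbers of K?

b_0 = 2, b_1 = 2, b_2 = 0.

We work with the vertex ordering v_0 < v_1 < v_2 < v_3 < v_4 < v_5 < v_6 < v_7 < v_8 < v_9. The simplices of K, each written with vertices in increasing order, are:

  0-simplices (10): [v_0], [v_1], [v_2], [v_3], [v_4], [v_5], [v_6], [v_7], [v_8], [v_9]
  1-simplices (15): (15 of them)
  2-simplices (5): [v_1,v_2,v_8], [v_1,v_3,v_7], [v_1,v_7,v_8], [v_2,v_3,v_7], [v_2,v_3,v_8]

so the chain groups are C_0 ≅ Z^10, C_1 ≅ Z^15, C_2 ≅ Z^5.

The boundary map ∂_1: C_1 → C_0 sends each edge [p,q] (with p < q) to q − p. For instance
  ∂[v_3,v_8] = [v_8] − [v_3].
This gives a 10×15 integer matrix of rank 8; reducing to Smith normal form yields diagonal entries (1,1,1,1,1,1,1,1).

Boundary ∂_2: C_2 → C_1 sends each 2-simplex [p,q,r] to [q,r] − [p,r] + [p,q]. For instance
  ∂[v_2,v_3,v_7] = [v_3,v_7] − [v_2,v_7] + [v_2,v_3],
  ∂[v_1,v_7,v_8] = [v_7,v_8] − [v_1,v_8] + [v_1,v_7].
As a 15×5 matrix over Z this has rank 5, with invariant factors (1,1,1,1,1).

Now H_k = ker ∂_k / im ∂_{k+1}, so:

  H_0: rank C_0 − rank ∂_1 = 10 − 8 = 2, and the invariant factors of ∂_1 are all 1, so H_0 = Z^2.
  H_1: rank ker ∂_1 − rank ∂_2 = (15 − 8) − 5 = 2, and the invariant factors of ∂_2 are all 1, so H_1 = Z^2.
  H_2: rank ker ∂_2 − rank ∂_3 = (5 − 5) − 0 = 0, and there is no ∂_3, so H_2 = 0.

Hence the Betti numbers are b_0 = 2, b_1 = 2, b_2 = 0.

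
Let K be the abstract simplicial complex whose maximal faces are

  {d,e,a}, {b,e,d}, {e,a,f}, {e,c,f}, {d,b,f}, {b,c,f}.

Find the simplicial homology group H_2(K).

H_2 ≅ 0.

K has 6 vertices, 12 edges, 6 triangles.
rank ∂_2 = 6, rank ∂_3 = 0 ⇒ b_2 = 6 − 6 − 0 = 0. So H_2 ≅ 0.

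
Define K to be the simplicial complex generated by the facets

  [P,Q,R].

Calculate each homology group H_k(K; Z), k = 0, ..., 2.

Order the vertices as P < Q < R. Listing each simplex with vertices in this order, K has dimension 2 with simplices:

  0-simplices (3): P, Q, R
  1-simplices (3): PQ, PR, QR
  2-simplices (1): PQR

so the chain groups are C_0 ≅ Z^3, C_1 ≅ Z^3, C_2 ≅ Z^1.

The boundary map ∂_1: C_1 → C_0 sends each edge [p,q] (with p < q) to q − p.
The resulting 3×3 matrix has rank 2, and its Smith normal form has invariant factors (1,1).

∂_2: C_2 → C_1 acts by ∂[p,q,r] = [q,r] − [p,r] + [p,q]. For instance
  ∂PQR = QR − PR + PQ.
The resulting 3×1 matrix has rank 1, and its Smith normal form has invariant factors (1).

Now H_k = ker ∂_k / im ∂_{k+1}, so:

  H_0: rank C_0 − rank ∂_1 = 3 − 2 = 1, and the invariant factors of ∂_1 are all 1, so H_0 = Z.
  H_1: rank ker ∂_1 − rank ∂_2 = (3 − 2) − 1 = 0, and the invariant factors of ∂_2 are all 1, so H_1 = 0.
  H_2: rank ker ∂_2 − rank ∂_3 = (1 − 1) − 0 = 0, and there is no ∂_3, so H_2 = 0.

As a check, the Euler characteristic is 3 − 3 + 1 = 1, which agrees with 1 − 0 + 0 = 1.

H_0 = Z,  H_1 = 0,  H_2 = 0.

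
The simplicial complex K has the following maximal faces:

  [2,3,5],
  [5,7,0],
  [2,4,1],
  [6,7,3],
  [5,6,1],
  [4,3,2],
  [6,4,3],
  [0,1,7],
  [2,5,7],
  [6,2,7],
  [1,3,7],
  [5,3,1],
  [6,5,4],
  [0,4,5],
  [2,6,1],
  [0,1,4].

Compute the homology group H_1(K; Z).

Take the total order 0 < 1 < 2 < 3 < 4 < 5 < 6 < 7 on the vertex set. Then K (dimension 2) consists of the simplices:

  0-simplices (8): [0], [1], [2], [3], [4], [5], [6], [7]
  1-simplices (24): (24 of them)
  2-simplices (16): [0,1,4], [0,1,7], [0,4,5], [0,5,7], [1,2,4], [1,2,6], [1,3,5], [1,3,7], [1,5,6], [2,3,4], [2,3,5], [2,5,7], [2,6,7], [3,4,6], [3,6,7], [4,5,6]

Hence C_0 ≅ Z^8, C_1 ≅ Z^24, C_2 ≅ Z^16.

The boundary map ∂_1: C_1 → C_0 maps an edge to its endpoints' difference, ∂[p,q] = q − p. For instance
  ∂[3,7] = [7] − [3].
This gives a 8×24 integer matrix of rank 7; reducing to Smith normal form yields diagonal entries (1,1,1,1,1,1,1).

∂_2: C_2 → C_1 sends each 2-simplex [p,q,r] to [q,r] − [p,r] + [p,q]. For instance
  ∂[2,3,5] = [3,5] − [2,5] + [2,3],
  ∂[0,1,4] = [1,4] − [0,4] + [0,1].
This gives a 24×16 integer matrix of rank 15; reducing to Smith normal form yields diagonal entries (1,1,1,1,1,1,1,1,1,1,1,1,1,1,1).

Now H_k = ker ∂_k / im ∂_{k+1}, so:

  H_1: rank ker ∂_1 − rank ∂_2 = (24 − 7) − 15 = 2, and the invariant factors of ∂_2 are all 1, so H_1 ≅ Z^2.

H_1 ≅ Z^2.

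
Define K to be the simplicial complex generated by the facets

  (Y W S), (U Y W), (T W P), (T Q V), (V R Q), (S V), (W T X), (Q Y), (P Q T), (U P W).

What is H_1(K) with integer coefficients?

H_1 = Z^2.

We work with the vertex ordering P < Q < R < S < T < U < V < W < X < Y. The simplices of K, each written with vertices in increasing order, are:

  0-simplices (10): P, Q, R, S, T, U, V, W, X, Y
  1-simplices (19): PQ, PT, PU, PW, QR, QT, QV, QY, RV, SV, SW, SY, TV, TW, TX, UW, UY, WX, WY
  2-simplices (8): PQT, PTW, PUW, QRV, QTV, SWY, TWX, UWY

so the chain groups are C_0 ≅ Z^10, C_1 ≅ Z^19, C_2 ≅ Z^8.

The boundary map ∂_1: C_1 → C_0 maps an edge to its endpoints' difference, ∂[p,q] = q − p. For instance
  ∂PQ = Q − P.
The 10×19 boundary matrix has rank 9 and Smith normal form diag(1,1,1,1,1,1,1,1,1).

Boundary ∂_2: C_2 → C_1 acts by ∂[p,q,r] = [q,r] − [p,r] + [p,q]. For instance
  ∂SWY = WY − SY + SW,
  ∂UWY = WY − UY + UW.
This gives a 19×8 integer matrix of rank 8; reducing to Smith normal form yields diagonal entries (1,1,1,1,1,1,1,1).

Now H_k = ker ∂_k / im ∂_{k+1}, so:

  H_1: rank ker ∂_1 − rank ∂_2 = (19 − 9) − 8 = 2, and the invariant factors of ∂_2 are all 1, so H_1 = Z^2.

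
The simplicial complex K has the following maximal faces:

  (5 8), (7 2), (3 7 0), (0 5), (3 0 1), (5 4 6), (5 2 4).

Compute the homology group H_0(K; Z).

H_0 ≅ Z.

Take the total order 0 < 1 < 2 < 3 < 4 < 5 < 6 < 7 < 8 on the vertex set. Then K (dimension 2) consists of the simplices:

  0-simplices (9): [0], [1], [2], [3], [4], [5], [6], [7], [8]
  1-simplices (13): [0,1], [0,3], [0,5], [0,7], [1,3], [2,4], [2,5], [2,7], [3,7], [4,5], [4,6], [5,6], [5,8]
  2-simplices (4): [0,1,3], [0,3,7], [2,4,5], [4,5,6]

so the chain groups are C_0 ≅ Z^9, C_1 ≅ Z^13, C_2 ≅ Z^4.

Boundary ∂_1: C_1 → C_0 sends each edge [p,q] (with p < q) to q − p. For instance
  ∂[0,5] = [5] − [0].
This gives a 9×13 integer matrix of rank 8; reducing to Smith normal form yields diagonal entries (1,1,1,1,1,1,1,1).

Boundary ∂_2: C_2 → C_1 maps a triangle to the signed sum of its edges. For instance
  ∂[4,5,6] = [5,6] − [4,6] + [4,5],
  ∂[2,4,5] = [4,5] − [2,5] + [2,4].
The 13×4 boundary matrix has rank 4 and Smith normal form diag(1,1,1,1).

Computing H_k = (kernel of ∂_k) / (image of ∂_{k+1}):

  H_0: rank C_0 − rank ∂_1 = 9 − 8 = 1, and the invariant factors of ∂_1 are all 1, so H_0 ≅ Z.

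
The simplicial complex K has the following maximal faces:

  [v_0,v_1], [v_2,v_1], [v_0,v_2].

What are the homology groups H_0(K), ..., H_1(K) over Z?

H_0 = Z,  H_1 = Z.

Order the vertices as v_0 < v_1 < v_2. Listing each simplex with vertices in this order, K has dimension 1 with simplices:

  0-simplices (3): [v_0], [v_1], [v_2]
  1-simplices (3): [v_0,v_1], [v_0,v_2], [v_1,v_2]

so the chain groups are C_0 ≅ Z^3, C_1 ≅ Z^3.

The boundary map ∂_1: C_1 → C_0 maps an edge to its endpoints' difference, ∂[p,q] = q − p. For instance
  ∂[v_1,v_2] = [v_2] − [v_1].
As a 3×3 matrix over Z this has rank 2, with invariant factors (1,1).

Computing H_k = (kernel of ∂_k) / (image of ∂_{k+1}):

  H_0: rank C_0 − rank ∂_1 = 3 − 2 = 1, and the invariant factors of ∂_1 are all 1, so H_0 ≅ Z.
  H_1: rank ker ∂_1 − rank ∂_2 = (3 − 2) − 0 = 1, and there is no ∂_2, so H_1 ≅ Z.

(K is a triangulation of the circle S^1.)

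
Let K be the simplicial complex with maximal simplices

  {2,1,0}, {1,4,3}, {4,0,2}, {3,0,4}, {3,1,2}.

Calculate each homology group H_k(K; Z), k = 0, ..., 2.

H_0 = Z,  H_1 = Z,  H_2 = 0.

Take the total order 0 < 1 < 2 < 3 < 4 on the vertex set. Then K (dimension 2) consists of the simplices:

  0-simplices (5): [0], [1], [2], [3], [4]
  1-simplices (10): [0,1], [0,2], [0,3], [0,4], [1,2], [1,3], [1,4], [2,3], [2,4], [3,4]
  2-simplices (5): [0,1,2], [0,2,4], [0,3,4], [1,2,3], [1,3,4]

giving chain groups C_0 ≅ Z^5, C_1 ≅ Z^10, C_2 ≅ Z^5.

Boundary ∂_1: C_1 → C_0 maps an edge to its endpoints' difference, ∂[p,q] = q − p. For instance
  ∂[1,4] = [4] − [1].
This gives a 5×10 integer matrix of rank 4; reducing to Smith normal form yields diagonal entries (1,1,1,1).

Boundary ∂_2: C_2 → C_1 maps a triangle to the signed sum of its edges. For instance
  ∂[1,3,4] = [3,4] − [1,4] + [1,3],
  ∂[0,1,2] = [1,2] − [0,2] + [0,1].
The 10×5 boundary matrix has rank 5 and Smith normal form diag(1,1,1,1,1).

From H_k ≅ ker(∂_k) / im(∂_{k+1}) we obtain:

  H_0: rank C_0 − rank ∂_1 = 5 − 4 = 1, and the invariant factors of ∂_1 are all 1, so H_0 = Z.
  H_1: rank ker ∂_1 − rank ∂_2 = (10 − 4) − 5 = 1, and the invariant factors of ∂_2 are all 1, so H_1 = Z.
  H_2: rank ker ∂_2 − rank ∂_3 = (5 − 5) − 0 = 0, and there is no ∂_3, so H_2 = 0.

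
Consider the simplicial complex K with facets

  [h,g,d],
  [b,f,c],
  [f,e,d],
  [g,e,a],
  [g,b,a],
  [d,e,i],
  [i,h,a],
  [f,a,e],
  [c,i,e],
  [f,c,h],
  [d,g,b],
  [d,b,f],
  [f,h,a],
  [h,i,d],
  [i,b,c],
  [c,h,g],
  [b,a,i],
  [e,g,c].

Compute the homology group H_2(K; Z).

Take the total order a < b < c < d < e < f < g < h < i on the vertex set. Then K (dimension 2) consists of the simplices:

  0-simplices (9): a, b, c, d, e, f, g, h, i
  1-simplices (27): ab, ae, af, ag, ah, ai, bc, bd, bf, bg, bi, ce, cf, cg, ch, ci, de, df, dg, dh, di, ef, eg, ei, fh, gh, hi
  2-simplices (18): abg, abi, aef, aeg, afh, ahi, bcf, bci, bdf, bdg, ceg, cei, cfh, cgh, def, dei, dgh, dhi

so the chain groups are C_0 ≅ Z^9, C_1 ≅ Z^27, C_2 ≅ Z^18.

∂_1: C_1 → C_0 is given by ∂[p,q] = [q] − [p].
This gives a 9×27 integer matrix of rank 8; reducing to Smith normal form yields diagonal entries (1,1,1,1,1,1,1,1).

The boundary map ∂_2: C_2 → C_1 acts by ∂[p,q,r] = [q,r] − [p,r] + [p,q]. For instance
  ∂bdf = df − bf + bd,
  ∂aeg = eg − ag + ae.
The 27×18 boundary matrix has rank 17 and Smith normal form diag(1,1,1,1,1,1,1,1,1,1,1,1,1,1,1,1,1).

Reading off H_k = ker ∂_k / im ∂_{k+1}:

  H_2: rank ker ∂_2 − rank ∂_3 = (18 − 17) − 0 = 1, and there is no ∂_3, so H_2 = Z.

H_2 = Z.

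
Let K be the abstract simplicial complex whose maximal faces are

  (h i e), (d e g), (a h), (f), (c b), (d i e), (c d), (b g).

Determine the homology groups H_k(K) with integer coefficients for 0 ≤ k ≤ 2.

H_0 ≅ Z^2,  H_1 ≅ Z,  H_2 = 0.

We work with the vertex ordering a < b < c < d < e < f < g < h < i. The simplices of K, each written with vertices in increasing order, are:

  0-simplices (9): a, b, c, d, e, f, g, h, i
  1-simplices (11): ah, bc, bg, cd, de, dg, di, eg, eh, ei, hi
  2-simplices (3): deg, dei, ehi

so the chain groups are C_0 ≅ Z^9, C_1 ≅ Z^11, C_2 ≅ Z^3.

Boundary ∂_1: C_1 → C_0 sends each edge [p,q] (with p < q) to q − p. For instance
  ∂ei = i − e.
As a 9×11 matrix over Z this has rank 7, with invariant factors (1,1,1,1,1,1,1).

Boundary ∂_2: C_2 → C_1 sends each 2-simplex [p,q,r] to [q,r] − [p,r] + [p,q]. For instance
  ∂dei = ei − di + de,
  ∂deg = eg − dg + de.
The resulting 11×3 matrix has rank 3, and its Smith normal form has invariant factors (1,1,1).

Now H_k = ker ∂_k / im ∂_{k+1}, so:

  H_0: rank C_0 − rank ∂_1 = 9 − 7 = 2, and the invariant factors of ∂_1 are all 1, so H_0 ≅ Z^2.
  H_1: rank ker ∂_1 − rank ∂_2 = (11 − 7) − 3 = 1, and the invariant factors of ∂_2 are all 1, so H_1 ≅ Z.
  H_2: rank ker ∂_2 − rank ∂_3 = (3 − 3) − 0 = 0, and there is no ∂_3, so H_2 ≅ 0.

As a check, the Euler characteristic is 9 − 11 + 3 = 1, which agrees with 2 − 1 + 0 = 1.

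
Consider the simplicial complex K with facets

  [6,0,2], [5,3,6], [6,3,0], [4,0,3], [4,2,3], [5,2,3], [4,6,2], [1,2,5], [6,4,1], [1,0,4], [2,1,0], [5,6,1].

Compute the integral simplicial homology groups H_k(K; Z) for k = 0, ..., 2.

H_0 = Z,  H_1 = Z/2Z,  H_2 = 0.

K has 7 vertices, 18 edges, 12 triangles.
rank ∂_0 = 0, rank ∂_1 = 6 ⇒ b_0 = 7 − 0 − 6 = 1; all invariant factors of ∂_1 are 1 so no torsion. So H_0 = Z.
rank ∂_1 = 6, rank ∂_2 = 12 ⇒ b_1 = 18 − 6 − 12 = 0; ∂_2 has invariant factor(s) [2] giving torsion. So H_1 = Z/2Z.
rank ∂_2 = 12, rank ∂_3 = 0 ⇒ b_2 = 12 − 12 − 0 = 0. So H_2 = 0.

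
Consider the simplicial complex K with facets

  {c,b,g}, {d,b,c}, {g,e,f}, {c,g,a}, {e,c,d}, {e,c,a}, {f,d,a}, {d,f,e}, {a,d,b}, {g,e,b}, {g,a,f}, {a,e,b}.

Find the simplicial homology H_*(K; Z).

Order the vertices as a < b < c < d < e < f < g. Listing each simplex with vertices in this order, K has dimension 2 with simplices:

  0-simplices (7): a, b, c, d, e, f, g
  1-simplices (18): ab, ac, ad, ae, af, ag, bc, bd, be, bg, cd, ce, cg, de, df, ef, eg, fg
  2-simplices (12): abd, abe, ace, acg, adf, afg, bcd, bcg, beg, cde, def, efg

giving chain groups C_0 ≅ Z^7, C_1 ≅ Z^18, C_2 ≅ Z^12.

∂_1: C_1 → C_0 sends each edge [p,q] (with p < q) to q − p.
This gives a 7×18 integer matrix of rank 6; reducing to Smith normal form yields diagonal entries (1,1,1,1,1,1).

∂_2: C_2 → C_1 maps a triangle to the signed sum of its edges. For instance
  ∂afg = fg − ag + af,
  ∂cde = de − ce + cd.
As a 18×12 matrix over Z this has rank 12, with invariant factors (1,1,1,1,1,1,1,1,1,1,1,2).

Reading off H_k = ker ∂_k / im ∂_{k+1}:

  H_0: rank C_0 − rank ∂_1 = 7 − 6 = 1, and the invariant factors of ∂_1 are all 1, so H_0 ≅ Z.
  H_1: rank ker ∂_1 − rank ∂_2 = (18 − 6) − 12 = 0, and ∂_2 has invariant factor 2 > 1, so H_1 ≅ Z/2Z.
  H_2: rank ker ∂_2 − rank ∂_3 = (12 − 12) − 0 = 0, and there is no ∂_3, so H_2 ≅ 0.

(K is a triangulation of the real projective plane RP^2.)

H_0 ≅ Z,  H_1 ≅ Z/2Z,  H_2 = 0.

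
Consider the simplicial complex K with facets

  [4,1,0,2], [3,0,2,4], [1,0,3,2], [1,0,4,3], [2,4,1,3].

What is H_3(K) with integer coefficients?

Order the vertices as 0 < 1 < 2 < 3 < 4. Listing each simplex with vertices in this order, K has dimension 3 with simplices:

  0-simplices (5): [0], [1], [2], [3], [4]
  1-simplices (10): [0,1], [0,2], [0,3], [0,4], [1,2], [1,3], [1,4], [2,3], [2,4], [3,4]
  2-simplices (10): [0,1,2], [0,1,3], [0,1,4], [0,2,3], [0,2,4], [0,3,4], [1,2,3], [1,2,4], [1,3,4], [2,3,4]
  3-simplices (5): [0,1,2,3], [0,1,2,4], [0,1,3,4], [0,2,3,4], [1,2,3,4]

so the chain groups are C_0 ≅ Z^5, C_1 ≅ Z^10, C_2 ≅ Z^10, C_3 ≅ Z^5.

Boundary ∂_1: C_1 → C_0 maps an edge to its endpoints' difference, ∂[p,q] = q − p.
As a 5×10 matrix over Z this has rank 4, with invariant factors (1,1,1,1).

∂_2: C_2 → C_1 maps a triangle to the signed sum of its edges. For instance
  ∂[1,2,3] = [2,3] − [1,3] + [1,2],
  ∂[2,3,4] = [3,4] − [2,4] + [2,3].
As a 10×10 matrix over Z this has rank 6, with invariant factors (1,1,1,1,1,1).

Boundary ∂_3: C_3 → C_2 sends each 3-simplex σ to the alternating sum Σ_i (−1)^i (σ with its i-th vertex removed). For instance
  ∂[0,1,3,4] = [1,3,4] − [0,3,4] + [0,1,4] − [0,1,3],
  ∂[1,2,3,4] = [2,3,4] − [1,3,4] + [1,2,4] − [1,2,3].
The 10×5 boundary matrix has rank 4 and Smith normal form diag(1,1,1,1).

Now H_k = ker ∂_k / im ∂_{k+1}, so:

  H_3: rank ker ∂_3 − rank ∂_4 = (5 − 4) − 0 = 1, and there is no ∂_4, so H_3 ≅ Z.

H_3 = Z.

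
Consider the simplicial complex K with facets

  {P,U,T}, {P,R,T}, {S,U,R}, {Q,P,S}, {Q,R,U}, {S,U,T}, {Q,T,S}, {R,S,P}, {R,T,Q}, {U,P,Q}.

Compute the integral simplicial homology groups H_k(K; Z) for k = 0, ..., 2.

We work with the vertex ordering P < Q < R < S < T < U. The simplices of K, each written with vertices in increasing order, are:

  0-simplices (6): P, Q, R, S, T, U
  1-simplices (15): PQ, PR, PS, PT, PU, QR, QS, QT, QU, RS, RT, RU, ST, SU, TU
  2-simplices (10): PQS, PQU, PRS, PRT, PTU, QRT, QRU, QST, RSU, STU

Hence C_0 ≅ Z^6, C_1 ≅ Z^15, C_2 ≅ Z^10.

∂_1: C_1 → C_0 is given by ∂[p,q] = [q] − [p].
This gives a 6×15 integer matrix of rank 5; reducing to Smith normal form yields diagonal entries (1,1,1,1,1).

∂_2: C_2 → C_1 maps a triangle to the signed sum of its edges. For instance
  ∂PQS = QS − PS + PQ,
  ∂PRT = RT − PT + PR.
This gives a 15×10 integer matrix of rank 10; reducing to Smith normal form yields diagonal entries (1,1,1,1,1,1,1,1,1,2).

Computing H_k = (kernel of ∂_k) / (image of ∂_{k+1}):

  H_0: rank C_0 − rank ∂_1 = 6 − 5 = 1, and the invariant factors of ∂_1 are all 1, so H_0 ≅ Z.
  H_1: rank ker ∂_1 − rank ∂_2 = (15 − 5) − 10 = 0, and ∂_2 has invariant factor 2 > 1, so H_1 ≅ Z/2.
  H_2: rank ker ∂_2 − rank ∂_3 = (10 − 10) − 0 = 0, and there is no ∂_3, so H_2 ≅ 0.

As a check, the Euler characteristic is 6 − 15 + 10 = 1, which agrees with 1 − 0 + 0 = 1.
(K is a triangulation of the real projective plane RP^2.)

H_0 ≅ Z,  H_1 ≅ Z/2,  H_2 = 0.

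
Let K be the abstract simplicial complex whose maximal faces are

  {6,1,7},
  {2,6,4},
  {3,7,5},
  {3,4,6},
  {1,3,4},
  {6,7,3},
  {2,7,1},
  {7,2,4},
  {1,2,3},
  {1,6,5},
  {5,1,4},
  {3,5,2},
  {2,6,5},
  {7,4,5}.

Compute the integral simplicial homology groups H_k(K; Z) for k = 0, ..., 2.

H_0 = Z,  H_1 = Z^2,  H_2 = Z.

We work with the vertex ordering 1 < 2 < 3 < 4 < 5 < 6 < 7. The simplices of K, each written with vertices in increasing order, are:

  0-simplices (7): [1], [2], [3], [4], [5], [6], [7]
  1-simplices (21): [1,2], [1,3], [1,4], [1,5], [1,6], [1,7], [2,3], [2,4], [2,5], [2,6], [2,7], [3,4], [3,5], [3,6], [3,7], [4,5], [4,6], [4,7], [5,6], [5,7], [6,7]
  2-simplices (14): [1,2,3], [1,2,7], [1,3,4], [1,4,5], [1,5,6], [1,6,7], [2,3,5], [2,4,6], [2,4,7], [2,5,6], [3,4,6], [3,5,7], [3,6,7], [4,5,7]

so the chain groups are C_0 ≅ Z^7, C_1 ≅ Z^21, C_2 ≅ Z^14.

∂_1: C_1 → C_0 is given by ∂[p,q] = [q] − [p].
The 7×21 boundary matrix has rank 6 and Smith normal form diag(1,1,1,1,1,1).

Boundary ∂_2: C_2 → C_1 sends each 2-simplex [p,q,r] to [q,r] − [p,r] + [p,q]. For instance
  ∂[1,2,3] = [2,3] − [1,3] + [1,2],
  ∂[2,4,6] = [4,6] − [2,6] + [2,4].
This gives a 21×14 integer matrix of rank 13; reducing to Smith normal form yields diagonal entries (1,1,1,1,1,1,1,1,1,1,1,1,1).

From H_k ≅ ker(∂_k) / im(∂_{k+1}) we obtain:

  H_0: rank C_0 − rank ∂_1 = 7 − 6 = 1, and the invariant factors of ∂_1 are all 1, so H_0 ≅ Z.
  H_1: rank ker ∂_1 − rank ∂_2 = (21 − 6) − 13 = 2, and the invariant factors of ∂_2 are all 1, so H_1 ≅ Z^2.
  H_2: rank ker ∂_2 − rank ∂_3 = (14 − 13) − 0 = 1, and there is no ∂_3, so H_2 ≅ Z.

As a check, the Euler characteristic is 7 − 21 + 14 = 0, which agrees with 1 − 2 + 1 = 0.
(K is a triangulation of the torus T^2.)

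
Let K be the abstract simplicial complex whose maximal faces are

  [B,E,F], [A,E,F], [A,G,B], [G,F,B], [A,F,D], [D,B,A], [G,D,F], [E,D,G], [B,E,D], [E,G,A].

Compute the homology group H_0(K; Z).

H_0 ≅ Z.

Fix the vertex order A < B < D < E < F < G and write every simplex with vertices in increasing order. Then dim K = 2 and the simplices of K are:

  0-simplices (6): A, B, D, E, F, G
  1-simplices (15): AB, AD, AE, AF, AG, BD, BE, BF, BG, DE, DF, DG, EF, EG, FG
  2-simplices (10): ABD, ABG, ADF, AEF, AEG, BDE, BEF, BFG, DEG, DFG

Hence C_0 ≅ Z^6, C_1 ≅ Z^15, C_2 ≅ Z^10.

∂_1: C_1 → C_0 maps an edge to its endpoints' difference, ∂[p,q] = q − p. For instance
  ∂DF = F − D.
As a 6×15 matrix over Z this has rank 5, with invariant factors (1,1,1,1,1).

∂_2: C_2 → C_1 maps a triangle to the signed sum of its edges. For instance
  ∂BEF = EF − BF + BE,
  ∂AEF = EF − AF + AE.
This gives a 15×10 integer matrix of rank 10; reducing to Smith normal form yields diagonal entries (1,1,1,1,1,1,1,1,1,2).

From H_k ≅ ker(∂_k) / im(∂_{k+1}) we obtain:

  H_0: rank C_0 − rank ∂_1 = 6 − 5 = 1, and the invariant factors of ∂_1 are all 1, so H_0 = Z.

(K is a triangulation of the real projective plane RP^2.)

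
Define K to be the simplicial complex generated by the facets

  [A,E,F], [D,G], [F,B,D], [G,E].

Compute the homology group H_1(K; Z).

H_1 = Z.

Fix the vertex order A < B < D < E < F < G and write every simplex with vertices in increasing order. Then dim K = 2 and the simplices of K are:

  0-simplices (6): A, B, D, E, F, G
  1-simplices (8): AE, AF, BD, BF, DF, DG, EF, EG
  2-simplices (2): AEF, BDF

Hence C_0 ≅ Z^6, C_1 ≅ Z^8, C_2 ≅ Z^2.

∂_1: C_1 → C_0 sends each edge [p,q] (with p < q) to q − p. For instance
  ∂AF = F − A.
As a 6×8 matrix over Z this has rank 5, with invariant factors (1,1,1,1,1).

Boundary ∂_2: C_2 → C_1 sends each 2-simplex [p,q,r] to [q,r] − [p,r] + [p,q]. For instance
  ∂AEF = EF − AF + AE,
  ∂BDF = DF − BF + BD.
The 8×2 boundary matrix has rank 2 and Smith normal form diag(1,1).

Reading off H_k = ker ∂_k / im ∂_{k+1}:

  H_1: rank ker ∂_1 − rank ∂_2 = (8 − 5) − 2 = 1, and the invariant factors of ∂_2 are all 1, so H_1 ≅ Z.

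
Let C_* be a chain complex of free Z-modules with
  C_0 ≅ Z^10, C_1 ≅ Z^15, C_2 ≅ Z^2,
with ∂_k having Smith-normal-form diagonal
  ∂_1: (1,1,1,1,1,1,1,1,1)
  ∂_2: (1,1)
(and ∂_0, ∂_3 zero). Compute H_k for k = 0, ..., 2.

H_0 = Z,  H_1 = Z^4,  H_2 = 0.

H_0: b_0 = 10 − 0 − 9 = 1; torsion from ∂_1 factors > 1: none. So H_0 = Z.
H_1: b_1 = 15 − 9 − 2 = 4; torsion from ∂_2 factors > 1: none. So H_1 = Z^4.
H_2: b_2 = 2 − 2 − 0 = 0; torsion from ∂_3 factors > 1: none. So H_2 = 0.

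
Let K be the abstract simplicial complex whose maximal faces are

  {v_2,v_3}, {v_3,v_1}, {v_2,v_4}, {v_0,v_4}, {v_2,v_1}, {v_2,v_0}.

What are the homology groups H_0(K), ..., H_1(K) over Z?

H_0 = Z,  H_1 = Z^2.

Fix the vertex order v_0 < v_1 < v_2 < v_3 < v_4 and write every simplex with vertices in increasing order. Then dim K = 1 and the simplices of K are:

  0-simplices (5): [v_0], [v_1], [v_2], [v_3], [v_4]
  1-simplices (6): [v_0,v_2], [v_0,v_4], [v_1,v_2], [v_1,v_3], [v_2,v_3], [v_2,v_4]

giving chain groups C_0 ≅ Z^5, C_1 ≅ Z^6.

The boundary map ∂_1: C_1 → C_0 maps an edge to its endpoints' difference, ∂[p,q] = q − p.
This gives a 5×6 integer matrix of rank 4; reducing to Smith normal form yields diagonal entries (1,1,1,1).

Computing H_k = (kernel of ∂_k) / (image of ∂_{k+1}):

  H_0: rank C_0 − rank ∂_1 = 5 − 4 = 1, and the invariant factors of ∂_1 are all 1, so H_0 ≅ Z.
  H_1: rank ker ∂_1 − rank ∂_2 = (6 − 4) − 0 = 2, and there is no ∂_2, so H_1 ≅ Z^2.

As a check, the Euler characteristic is 5 − 6 = -1, which agrees with 1 − 2 = -1.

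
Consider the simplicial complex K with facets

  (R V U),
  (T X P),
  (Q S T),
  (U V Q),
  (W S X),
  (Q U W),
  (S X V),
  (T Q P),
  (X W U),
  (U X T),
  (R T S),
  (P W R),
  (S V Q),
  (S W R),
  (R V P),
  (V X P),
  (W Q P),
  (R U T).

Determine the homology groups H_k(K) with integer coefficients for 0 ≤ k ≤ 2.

We work with the vertex ordering P < Q < R < S < T < U < V < W < X. The simplices of K, each written with vertices in increasing order, are:

  0-simplices (9): P, Q, R, S, T, U, V, W, X
  1-simplices (27): PQ, PR, PT, PV, PW, PX, QS, QT, QU, QV, QW, RS, RT, RU, RV, RW, ST, SV, SW, SX, TU, TX, UV, UW, UX, VX, WX
  2-simplices (18): PQT, PQW, PRV, PRW, PTX, PVX, QST, QSV, QUV, QUW, RST, RSW, RTU, RUV, SVX, SWX, TUX, UWX

Hence C_0 ≅ Z^9, C_1 ≅ Z^27, C_2 ≅ Z^18.

∂_1: C_1 → C_0 is given by ∂[p,q] = [q] − [p]. For instance
  ∂QV = V − Q.
This gives a 9×27 integer matrix of rank 8; reducing to Smith normal form yields diagonal entries (1,1,1,1,1,1,1,1).

The boundary map ∂_2: C_2 → C_1 acts by ∂[p,q,r] = [q,r] − [p,r] + [p,q]. For instance
  ∂PQT = QT − PT + PQ,
  ∂SVX = VX − SX + SV.
The 27×18 boundary matrix has rank 17 and Smith normal form diag(1,1,1,1,1,1,1,1,1,1,1,1,1,1,1,1,1).

Now H_k = ker ∂_k / im ∂_{k+1}, so:

  H_0: rank C_0 − rank ∂_1 = 9 − 8 = 1, and the invariant factors of ∂_1 are all 1, so H_0 ≅ Z.
  H_1: rank ker ∂_1 − rank ∂_2 = (27 − 8) − 17 = 2, and the invariant factors of ∂_2 are all 1, so H_1 ≅ Z^2.
  H_2: rank ker ∂_2 − rank ∂_3 = (18 − 17) − 0 = 1, and there is no ∂_3, so H_2 ≅ Z.

As a check, the Euler characteristic is 9 − 27 + 18 = 0, which agrees with 1 − 2 + 1 = 0.
(K is a triangulation of the torus T^2.)

H_0 = Z,  H_1 = Z^2,  H_2 = Z.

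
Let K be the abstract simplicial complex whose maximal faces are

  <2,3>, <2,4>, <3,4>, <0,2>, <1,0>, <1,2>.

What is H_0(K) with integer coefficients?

Take the total order 0 < 1 < 2 < 3 < 4 on the vertex set. Then K (dimension 1) consists of the simplices:

  0-simplices (5): [0], [1], [2], [3], [4]
  1-simplices (6): [0,1], [0,2], [1,2], [2,3], [2,4], [3,4]

so the chain groups are C_0 ≅ Z^5, C_1 ≅ Z^6.

∂_1: C_1 → C_0 maps an edge to its endpoints' difference, ∂[p,q] = q − p. For instance
  ∂[2,3] = [3] − [2].
As a 5×6 matrix over Z this has rank 4, with invariant factors (1,1,1,1).

Reading off H_k = ker ∂_k / im ∂_{k+1}:

  H_0: rank C_0 − rank ∂_1 = 5 − 4 = 1, and the invariant factors of ∂_1 are all 1, so H_0 ≅ Z.

(K is a triangulation of a wedge of 2 circles.)

H_0 = Z.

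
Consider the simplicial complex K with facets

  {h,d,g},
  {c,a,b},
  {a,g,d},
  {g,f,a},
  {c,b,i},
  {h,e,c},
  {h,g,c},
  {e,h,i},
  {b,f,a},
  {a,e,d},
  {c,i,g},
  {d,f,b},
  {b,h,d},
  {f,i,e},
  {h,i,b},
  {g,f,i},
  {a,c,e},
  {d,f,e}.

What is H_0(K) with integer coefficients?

H_0 = Z.

Order the vertices as a < b < c < d < e < f < g < h < i. Listing each simplex with vertices in this order, K has dimension 2 with simplices:

  0-simplices (9): a, b, c, d, e, f, g, h, i
  1-simplices (27): ab, ac, ad, ae, af, ag, bc, bd, bf, bh, bi, ce, cg, ch, ci, de, df, dg, dh, ef, eh, ei, fg, fi, gh, gi, hi
  2-simplices (18): abc, abf, ace, ade, adg, afg, bci, bdf, bdh, bhi, ceh, cgh, cgi, def, dgh, efi, ehi, fgi

giving chain groups C_0 ≅ Z^9, C_1 ≅ Z^27, C_2 ≅ Z^18.

Boundary ∂_1: C_1 → C_0 sends each edge [p,q] (with p < q) to q − p. For instance
  ∂dg = g − d.
The 9×27 boundary matrix has rank 8 and Smith normal form diag(1,1,1,1,1,1,1,1).

Boundary ∂_2: C_2 → C_1 acts by ∂[p,q,r] = [q,r] − [p,r] + [p,q]. For instance
  ∂efi = fi − ei + ef,
  ∂cgh = gh − ch + cg.
The 27×18 boundary matrix has rank 18 and Smith normal form diag(1,1,1,1,1,1,1,1,1,1,1,1,1,1,1,1,1,2).

From H_k ≅ ker(∂_k) / im(∂_{k+1}) we obtain:

  H_0: rank C_0 − rank ∂_1 = 9 − 8 = 1, and the invariant factors of ∂_1 are all 1, so H_0 = Z.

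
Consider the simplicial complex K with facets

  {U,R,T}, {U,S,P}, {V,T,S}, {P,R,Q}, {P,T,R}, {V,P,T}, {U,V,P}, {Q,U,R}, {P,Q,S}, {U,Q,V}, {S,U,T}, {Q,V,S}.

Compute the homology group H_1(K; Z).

Fix the vertex order P < Q < R < S < T < U < V and write every simplex with vertices in increasing order. Then dim K = 2 and the simplices of K are:

  0-simplices (7): P, Q, R, S, T, U, V
  1-simplices (18): PQ, PR, PS, PT, PU, PV, QR, QS, QU, QV, RT, RU, ST, SU, SV, TU, TV, UV
  2-simplices (12): PQR, PQS, PRT, PSU, PTV, PUV, QRU, QSV, QUV, RTU, STU, STV

so the chain groups are C_0 ≅ Z^7, C_1 ≅ Z^18, C_2 ≅ Z^12.

The boundary map ∂_1: C_1 → C_0 maps an edge to its endpoints' difference, ∂[p,q] = q − p. For instance
  ∂QV = V − Q.
The resulting 7×18 matrix has rank 6, and its Smith normal form has invariant factors (1,1,1,1,1,1).

The boundary map ∂_2: C_2 → C_1 acts by ∂[p,q,r] = [q,r] − [p,r] + [p,q]. For instance
  ∂QRU = RU − QU + QR,
  ∂STV = TV − SV + ST.
As a 18×12 matrix over Z this has rank 12, with invariant factors (1,1,1,1,1,1,1,1,1,1,1,2).

Computing H_k = (kernel of ∂_k) / (image of ∂_{k+1}):

  H_1: rank ker ∂_1 − rank ∂_2 = (18 − 6) − 12 = 0, and ∂_2 has invariant factor 2 > 1, so H_1 ≅ Z/2.

H_1 ≅ Z/2.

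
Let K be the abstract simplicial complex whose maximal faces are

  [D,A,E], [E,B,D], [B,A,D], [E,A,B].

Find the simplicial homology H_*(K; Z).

K has 4 vertices, 6 edges, 4 triangles.
rank ∂_0 = 0, rank ∂_1 = 3 ⇒ b_0 = 4 − 0 − 3 = 1; all invariant factors of ∂_1 are 1 so no torsion. So H_0 = Z.
rank ∂_1 = 3, rank ∂_2 = 3 ⇒ b_1 = 6 − 3 − 3 = 0; all invariant factors of ∂_2 are 1 so no torsion. So H_1 = 0.
rank ∂_2 = 3, rank ∂_3 = 0 ⇒ b_2 = 4 − 3 − 0 = 1. So H_2 = Z.

H_0 ≅ Z,  H_1 = 0,  H_2 ≅ Z.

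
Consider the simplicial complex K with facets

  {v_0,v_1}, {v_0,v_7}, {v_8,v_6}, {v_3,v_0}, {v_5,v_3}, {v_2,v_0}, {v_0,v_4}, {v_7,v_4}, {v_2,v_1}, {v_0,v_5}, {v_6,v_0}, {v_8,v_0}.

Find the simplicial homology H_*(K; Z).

Order the vertices as v_0 < v_1 < v_2 < v_3 < v_4 < v_5 < v_6 < v_7 < v_8. Listing each simplex with vertices in this order, K has dimension 1 with simplices:

  0-simplices (9): [v_0], [v_1], [v_2], [v_3], [v_4], [v_5], [v_6], [v_7], [v_8]
  1-simplices (12): [v_0,v_1], [v_0,v_2], [v_0,v_3], [v_0,v_4], [v_0,v_5], [v_0,v_6], [v_0,v_7], [v_0,v_8], [v_1,v_2], [v_3,v_5], [v_4,v_7], [v_6,v_8]

so the chain groups are C_0 ≅ Z^9, C_1 ≅ Z^12.

The boundary map ∂_1: C_1 → C_0 is given by ∂[p,q] = [q] − [p]. For instance
  ∂[v_3,v_5] = [v_5] − [v_3].
The 9×12 boundary matrix has rank 8 and Smith normal form diag(1,1,1,1,1,1,1,1).

Now H_k = ker ∂_k / im ∂_{k+1}, so:

  H_0: rank C_0 − rank ∂_1 = 9 − 8 = 1, and the invariant factors of ∂_1 are all 1, so H_0 ≅ Z.
  H_1: rank ker ∂_1 − rank ∂_2 = (12 − 8) − 0 = 4, and there is no ∂_2, so H_1 ≅ Z^4.

As a check, the Euler characteristic is 9 − 12 = -3, which agrees with 1 − 4 = -3.

H_0 = Z,  H_1 = Z^4.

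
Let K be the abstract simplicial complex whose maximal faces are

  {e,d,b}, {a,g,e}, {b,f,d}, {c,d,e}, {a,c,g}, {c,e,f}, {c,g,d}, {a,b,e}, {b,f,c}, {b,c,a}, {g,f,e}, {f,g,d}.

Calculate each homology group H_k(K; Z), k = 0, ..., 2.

We work with the vertex ordering a < b < c < d < e < f < g. The simplices of K, each written with vertices in increasing order, are:

  0-simplices (7): a, b, c, d, e, f, g
  1-simplices (18): ab, ac, ae, ag, bc, bd, be, bf, cd, ce, cf, cg, de, df, dg, ef, eg, fg
  2-simplices (12): abc, abe, acg, aeg, bcf, bde, bdf, cde, cdg, cef, dfg, efg

so the chain groups are C_0 ≅ Z^7, C_1 ≅ Z^18, C_2 ≅ Z^12.

Boundary ∂_1: C_1 → C_0 sends each edge [p,q] (with p < q) to q − p.
This gives a 7×18 integer matrix of rank 6; reducing to Smith normal form yields diagonal entries (1,1,1,1,1,1).

The boundary map ∂_2: C_2 → C_1 maps a triangle to the signed sum of its edges. For instance
  ∂abc = bc − ac + ab,
  ∂abe = be − ae + ab.
The resulting 18×12 matrix has rank 12, and its Smith normal form has invariant factors (1,1,1,1,1,1,1,1,1,1,1,2).

Reading off H_k = ker ∂_k / im ∂_{k+1}:

  H_0: rank C_0 − rank ∂_1 = 7 − 6 = 1, and the invariant factors of ∂_1 are all 1, so H_0 = Z.
  H_1: rank ker ∂_1 − rank ∂_2 = (18 − 6) − 12 = 0, and ∂_2 has invariant factor 2 > 1, so H_1 = Z/2Z.
  H_2: rank ker ∂_2 − rank ∂_3 = (12 − 12) − 0 = 0, and there is no ∂_3, so H_2 = 0.

As a check, the Euler characteristic is 7 − 18 + 12 = 1, which agrees with 1 − 0 + 0 = 1.

H_0 = Z,  H_1 = Z/2Z,  H_2 = 0.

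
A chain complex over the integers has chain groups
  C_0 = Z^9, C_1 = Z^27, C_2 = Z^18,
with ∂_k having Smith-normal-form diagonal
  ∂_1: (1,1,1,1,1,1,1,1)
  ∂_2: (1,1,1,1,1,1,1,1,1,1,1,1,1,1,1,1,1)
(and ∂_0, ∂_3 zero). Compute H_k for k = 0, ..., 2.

H_0 = Z,  H_1 = Z^2,  H_2 = Z.

H_0: b_0 = 9 − 0 − 8 = 1; torsion from ∂_1 factors > 1: none. So H_0 = Z.
H_1: b_1 = 27 − 8 − 17 = 2; torsion from ∂_2 factors > 1: none. So H_1 = Z^2.
H_2: b_2 = 18 − 17 − 0 = 1; torsion from ∂_3 factors > 1: none. So H_2 = Z.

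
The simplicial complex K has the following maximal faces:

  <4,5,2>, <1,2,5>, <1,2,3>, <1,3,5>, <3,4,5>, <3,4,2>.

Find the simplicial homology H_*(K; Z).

H_0 ≅ Z,  H_1 = 0,  H_2 ≅ Z.

Take the total order 1 < 2 < 3 < 4 < 5 on the vertex set. Then K (dimension 2) consists of the simplices:

  0-simplices (5): [1], [2], [3], [4], [5]
  1-simplices (9): [1,2], [1,3], [1,5], [2,3], [2,4], [2,5], [3,4], [3,5], [4,5]
  2-simplices (6): [1,2,3], [1,2,5], [1,3,5], [2,3,4], [2,4,5], [3,4,5]

Hence C_0 ≅ Z^5, C_1 ≅ Z^9, C_2 ≅ Z^6.

∂_1: C_1 → C_0 maps an edge to its endpoints' difference, ∂[p,q] = q − p. For instance
  ∂[3,5] = [5] − [3].
As a 5×9 matrix over Z this has rank 4, with invariant factors (1,1,1,1).

∂_2: C_2 → C_1 maps a triangle to the signed sum of its edges. For instance
  ∂[2,3,4] = [3,4] − [2,4] + [2,3],
  ∂[2,4,5] = [4,5] − [2,5] + [2,4].
The 9×6 boundary matrix has rank 5 and Smith normal form diag(1,1,1,1,1).

Reading off H_k = ker ∂_k / im ∂_{k+1}:

  H_0: rank C_0 − rank ∂_1 = 5 − 4 = 1, and the invariant factors of ∂_1 are all 1, so H_0 ≅ Z.
  H_1: rank ker ∂_1 − rank ∂_2 = (9 − 4) − 5 = 0, and the invariant factors of ∂_2 are all 1, so H_1 ≅ 0.
  H_2: rank ker ∂_2 − rank ∂_3 = (6 − 5) − 0 = 1, and there is no ∂_3, so H_2 ≅ Z.

As a check, the Euler characteristic is 5 − 9 + 6 = 2, which agrees with 1 − 0 + 1 = 2.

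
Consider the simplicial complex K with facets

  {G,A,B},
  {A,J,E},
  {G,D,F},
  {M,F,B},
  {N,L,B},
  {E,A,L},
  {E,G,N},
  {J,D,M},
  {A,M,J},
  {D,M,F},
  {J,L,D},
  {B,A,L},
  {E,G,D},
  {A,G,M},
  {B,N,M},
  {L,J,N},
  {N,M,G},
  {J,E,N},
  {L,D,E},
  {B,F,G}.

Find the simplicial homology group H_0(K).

H_0 ≅ Z.

K has 10 vertices, 30 edges, 20 triangles.
rank ∂_0 = 0, rank ∂_1 = 9 ⇒ b_0 = 10 − 0 − 9 = 1; all invariant factors of ∂_1 are 1 so no torsion. So H_0 ≅ Z.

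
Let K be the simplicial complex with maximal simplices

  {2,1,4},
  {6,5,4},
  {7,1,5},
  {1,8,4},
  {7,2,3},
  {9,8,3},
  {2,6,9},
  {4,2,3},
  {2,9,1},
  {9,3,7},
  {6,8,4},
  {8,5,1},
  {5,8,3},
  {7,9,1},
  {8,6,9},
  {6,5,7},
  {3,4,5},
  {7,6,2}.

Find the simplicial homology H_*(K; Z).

We work with the vertex ordering 1 < 2 < 3 < 4 < 5 < 6 < 7 < 8 < 9. The simplices of K, each written with vertices in increasing order, are:

  0-simplices (9): [1], [2], [3], [4], [5], [6], [7], [8], [9]
  1-simplices (27): (27 of them)
  2-simplices (18): [1,2,4], [1,2,9], [1,4,8], [1,5,7], [1,5,8], [1,7,9], [2,3,4], [2,3,7], [2,6,7], [2,6,9], [3,4,5], [3,5,8], [3,7,9], [3,8,9], [4,5,6], [4,6,8], [5,6,7], [6,8,9]

so the chain groups are C_0 ≅ Z^9, C_1 ≅ Z^27, C_2 ≅ Z^18.

∂_1: C_1 → C_0 maps an edge to its endpoints' difference, ∂[p,q] = q − p. For instance
  ∂[4,5] = [5] − [4].
The 9×27 boundary matrix has rank 8 and Smith normal form diag(1,1,1,1,1,1,1,1).

The boundary map ∂_2: C_2 → C_1 sends each 2-simplex [p,q,r] to [q,r] − [p,r] + [p,q]. For instance
  ∂[3,4,5] = [4,5] − [3,5] + [3,4],
  ∂[1,2,4] = [2,4] − [1,4] + [1,2].
As a 27×18 matrix over Z this has rank 18, with invariant factors (1,1,1,1,1,1,1,1,1,1,1,1,1,1,1,1,1,2).

Reading off H_k = ker ∂_k / im ∂_{k+1}:

  H_0: rank C_0 − rank ∂_1 = 9 − 8 = 1, and the invariant factors of ∂_1 are all 1, so H_0 = Z.
  H_1: rank ker ∂_1 − rank ∂_2 = (27 − 8) − 18 = 1, and ∂_2 has invariant factor 2 > 1, so H_1 = Z ⊕ Z/2.
  H_2: rank ker ∂_2 − rank ∂_3 = (18 − 18) − 0 = 0, and there is no ∂_3, so H_2 = 0.

H_0 = Z,  H_1 = Z ⊕ Z/2,  H_2 = 0.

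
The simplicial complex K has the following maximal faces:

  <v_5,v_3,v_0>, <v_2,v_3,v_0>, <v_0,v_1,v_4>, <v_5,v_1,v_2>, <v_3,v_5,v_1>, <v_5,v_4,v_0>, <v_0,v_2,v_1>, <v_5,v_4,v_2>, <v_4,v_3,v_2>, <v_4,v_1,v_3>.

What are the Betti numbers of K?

b_0 = 1, b_1 = 0, b_2 = 0.

We work with the vertex ordering v_0 < v_1 < v_2 < v_3 < v_4 < v_5. The simplices of K, each written with vertices in increasing order, are:

  0-simplices (6): [v_0], [v_1], [v_2], [v_3], [v_4], [v_5]
  1-simplices (15): (15 of them)
  2-simplices (10): [v_0,v_1,v_2], [v_0,v_1,v_4], [v_0,v_2,v_3], [v_0,v_3,v_5], [v_0,v_4,v_5], [v_1,v_2,v_5], [v_1,v_3,v_4], [v_1,v_3,v_5], [v_2,v_3,v_4], [v_2,v_4,v_5]

giving chain groups C_0 ≅ Z^6, C_1 ≅ Z^15, C_2 ≅ Z^10.

∂_1: C_1 → C_0 is given by ∂[p,q] = [q] − [p]. For instance
  ∂[v_1,v_4] = [v_4] − [v_1].
The 6×15 boundary matrix has rank 5 and Smith normal form diag(1,1,1,1,1).

∂_2: C_2 → C_1 acts by ∂[p,q,r] = [q,r] − [p,r] + [p,q]. For instance
  ∂[v_2,v_3,v_4] = [v_3,v_4] − [v_2,v_4] + [v_2,v_3],
  ∂[v_1,v_3,v_5] = [v_3,v_5] − [v_1,v_5] + [v_1,v_3].
The 15×10 boundary matrix has rank 10 and Smith normal form diag(1,1,1,1,1,1,1,1,1,2).

From H_k ≅ ker(∂_k) / im(∂_{k+1}) we obtain:

  H_0: rank C_0 − rank ∂_1 = 6 − 5 = 1, and the invariant factors of ∂_1 are all 1, so H_0 ≅ Z.
  H_1: rank ker ∂_1 − rank ∂_2 = (15 − 5) − 10 = 0, and ∂_2 has invariant factor 2 > 1, so H_1 ≅ Z/2.
  H_2: rank ker ∂_2 − rank ∂_3 = (10 − 10) − 0 = 0, and there is no ∂_3, so H_2 ≅ 0.

(K is a triangulation of the real projective plane RP^2.)

Hence the Betti numbers are b_0 = 1, b_1 = 0, b_2 = 0.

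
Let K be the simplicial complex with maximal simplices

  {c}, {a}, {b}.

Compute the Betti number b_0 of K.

Order the vertices as a < b < c. Listing each simplex with vertices in this order, K has dimension 0 with simplices:

  0-simplices (3): a, b, c

giving chain groups C_0 ≅ Z^3.

From H_k ≅ ker(∂_k) / im(∂_{k+1}) we obtain:

  H_0: rank C_0 − rank ∂_1 = 3 − 0 = 3, and there is no ∂_1, so H_0 = Z^3.

(K is a triangulation of a set of 3 points.)

Hence the Betti numbers are b_0 = 3.

b_0 = 3.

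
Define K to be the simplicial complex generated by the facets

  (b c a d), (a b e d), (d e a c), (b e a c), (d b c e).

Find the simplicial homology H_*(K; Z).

H_0 ≅ Z,  H_1 = 0,  H_2 = 0,  H_3 ≅ Z.

Fix the vertex order a < b < c < d < e and write every simplex with vertices in increasing order. Then dim K = 3 and the simplices of K are:

  0-simplices (5): a, b, c, d, e
  1-simplices (10): ab, ac, ad, ae, bc, bd, be, cd, ce, de
  2-simplices (10): abc, abd, abe, acd, ace, ade, bcd, bce, bde, cde
  3-simplices (5): abcd, abce, abde, acde, bcde

giving chain groups C_0 ≅ Z^5, C_1 ≅ Z^10, C_2 ≅ Z^10, C_3 ≅ Z^5.

∂_1: C_1 → C_0 maps an edge to its endpoints' difference, ∂[p,q] = q − p.
This gives a 5×10 integer matrix of rank 4; reducing to Smith normal form yields diagonal entries (1,1,1,1).

∂_2: C_2 → C_1 sends each 2-simplex [p,q,r] to [q,r] − [p,r] + [p,q]. For instance
  ∂ade = de − ae + ad,
  ∂abc = bc − ac + ab.
This gives a 10×10 integer matrix of rank 6; reducing to Smith normal form yields diagonal entries (1,1,1,1,1,1).

The boundary map ∂_3: C_3 → C_2 sends each 3-simplex σ to the alternating sum Σ_i (−1)^i (σ with its i-th vertex removed). For instance
  ∂abde = bde − ade + abe − abd,
  ∂abce = bce − ace + abe − abc.
This gives a 10×5 integer matrix of rank 4; reducing to Smith normal form yields diagonal entries (1,1,1,1).

Reading off H_k = ker ∂_k / im ∂_{k+1}:

  H_0: rank C_0 − rank ∂_1 = 5 − 4 = 1, and the invariant factors of ∂_1 are all 1, so H_0 ≅ Z.
  H_1: rank ker ∂_1 − rank ∂_2 = (10 − 4) − 6 = 0, and the invariant factors of ∂_2 are all 1, so H_1 ≅ 0.
  H_2: rank ker ∂_2 − rank ∂_3 = (10 − 6) − 4 = 0, and the invariant factors of ∂_3 are all 1, so H_2 ≅ 0.
  H_3: rank ker ∂_3 − rank ∂_4 = (5 − 4) − 0 = 1, and there is no ∂_4, so H_3 ≅ Z.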